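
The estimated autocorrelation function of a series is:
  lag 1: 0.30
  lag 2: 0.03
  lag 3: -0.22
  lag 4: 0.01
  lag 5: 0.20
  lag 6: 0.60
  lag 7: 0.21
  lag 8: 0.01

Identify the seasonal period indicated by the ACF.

The largest autocorrelation is r_6 = 0.60; the remaining lags stay at or below 0.30. The elevated value at lag 1 (0.30), dropping to 0.03 at lag 2, reflects decaying short-term dependence rather than seasonality.
The dominant spike at lag 6 indicates a seasonal period of 6.

6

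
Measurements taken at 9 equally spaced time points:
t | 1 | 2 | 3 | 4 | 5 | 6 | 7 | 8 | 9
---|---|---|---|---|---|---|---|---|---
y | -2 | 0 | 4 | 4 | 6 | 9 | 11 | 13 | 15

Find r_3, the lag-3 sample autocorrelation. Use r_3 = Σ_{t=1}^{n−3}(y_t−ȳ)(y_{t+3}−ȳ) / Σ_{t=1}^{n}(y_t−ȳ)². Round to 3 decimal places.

Mean ȳ = (-2 + 0 + 4 + 4 + 6 + 9 + 11 + 13 + 15)/9 = 6.6667
Σ(y_t−ȳ)(y_{t+3}−ȳ) = (23.1111) + (4.4444) + (-6.2222) + (-11.5556) + (-4.2222) + (19.4444) = 25.0000
Denominator Σ(y_t−ȳ)² = 268.0000
r_3 = 25.0000 / 268.0000 = 0.093

0.093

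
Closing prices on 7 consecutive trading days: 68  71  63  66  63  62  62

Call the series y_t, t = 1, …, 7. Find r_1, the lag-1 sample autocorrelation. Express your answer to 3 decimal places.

0.236

Mean ȳ = (68 + 71 + 63 + 66 + 63 + 62 + 62)/7 = 65.0000
Deviations from mean: 3.0000, 6.0000, -2.0000, 1.0000, -2.0000, -3.0000, -3.0000
Numerator Σ_{t=1}^{6}(y_t−ȳ)(y_{t+1}−ȳ) = 17.0000
Denominator Σ(y_t−ȳ)² = 72.0000
r_1 = 17.0000 / 72.0000 = 0.236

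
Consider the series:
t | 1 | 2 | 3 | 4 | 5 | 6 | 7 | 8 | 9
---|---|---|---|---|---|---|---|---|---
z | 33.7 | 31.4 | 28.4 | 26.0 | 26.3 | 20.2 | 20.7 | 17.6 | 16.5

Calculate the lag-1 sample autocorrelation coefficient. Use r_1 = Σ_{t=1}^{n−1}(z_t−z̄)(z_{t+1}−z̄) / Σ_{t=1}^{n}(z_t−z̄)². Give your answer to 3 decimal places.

Mean z̄ = (33.7 + 31.4 + 28.4 + 26.0 + 26.3 + 20.2 + 20.7 + 17.6 + 16.5)/9 = 24.5333
Numerator Σ_{t=1}^{8}(z_t−z̄)(z_{t+1}−z̄) = 188.9889
Denominator Σ(z_t−z̄)² = 297.4800
r_1 = 188.9889 / 297.4800 = 0.635

0.635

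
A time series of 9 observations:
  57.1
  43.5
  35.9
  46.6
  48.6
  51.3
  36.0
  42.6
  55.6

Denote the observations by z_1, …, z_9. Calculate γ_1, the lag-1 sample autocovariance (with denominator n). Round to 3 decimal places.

Mean z̄ = (57.1 + 43.5 + 35.9 + 46.6 + 48.6 + 51.3 + 36.0 + 42.6 + 55.6)/9 = 46.3556
Σ_{t=1}^{8}(z_t−z̄)(z_{t+1}−z̄) = -38.7642
γ_1 = -38.7642 / 9 = -4.307

-4.307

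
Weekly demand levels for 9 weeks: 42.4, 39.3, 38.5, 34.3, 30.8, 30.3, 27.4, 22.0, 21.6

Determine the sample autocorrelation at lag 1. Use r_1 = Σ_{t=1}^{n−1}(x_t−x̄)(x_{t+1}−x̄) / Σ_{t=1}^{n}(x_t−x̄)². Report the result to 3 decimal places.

0.667

Mean x̄ = (42.4 + 39.3 + 38.5 + 34.3 + 30.8 + 30.3 + 27.4 + 22.0 + 21.6)/9 = 31.8444
Numerator Σ_{t=1}^{8}(x_t−x̄)(x_{t+1}−x̄) = 295.1780
Denominator Σ(x_t−x̄)² = 442.4222
r_1 = 295.1780 / 442.4222 = 0.667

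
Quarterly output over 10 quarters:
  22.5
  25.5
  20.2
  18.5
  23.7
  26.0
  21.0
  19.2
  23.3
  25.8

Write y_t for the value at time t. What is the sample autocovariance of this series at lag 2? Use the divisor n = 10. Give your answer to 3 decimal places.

Mean ȳ = (22.5 + 25.5 + 20.2 + 18.5 + 23.7 + 26.0 + 21.0 + 19.2 + 23.3 + 25.8)/10 = 22.5700
Σ_{t=1}^{8}(y_t−ȳ)(y_{t+2}−ȳ) = -53.7618
γ_2 = -53.7618 / 10 = -5.376

-5.376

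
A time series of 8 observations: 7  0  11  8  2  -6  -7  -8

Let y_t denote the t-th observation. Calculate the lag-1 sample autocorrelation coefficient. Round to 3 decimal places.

Mean ȳ = (7 + 0 + 11 + 8 + 2 − 6 − 7 − 8)/8 = 0.8750
Σ(y_t−ȳ)(y_{t+1}−ȳ) = (-5.3594) + (-8.8594) + (72.1406) + (8.0156) + (-7.7344) + (54.1406) + (69.8906) = 182.2344
Denominator Σ(y_t−ȳ)² = 380.8750
r_1 = 182.2344 / 380.8750 = 0.478

0.478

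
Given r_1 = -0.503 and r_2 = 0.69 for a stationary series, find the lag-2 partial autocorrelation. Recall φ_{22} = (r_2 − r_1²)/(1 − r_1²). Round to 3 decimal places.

φ_{22} = (r_2 − r_1²) / (1 − r_1²)
r_1² = (-0.503)² = 0.253009
Numerator = 0.69 − 0.2530 = 0.4370; denominator = 1 − 0.2530 = 0.7470
φ_{22} = 0.4370 / 0.7470 = 0.585

0.585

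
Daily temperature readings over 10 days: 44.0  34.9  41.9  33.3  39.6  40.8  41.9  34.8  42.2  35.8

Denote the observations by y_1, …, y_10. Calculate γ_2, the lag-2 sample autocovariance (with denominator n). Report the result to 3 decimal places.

Mean ȳ = (44.0 + 34.9 + 41.9 + 33.3 + 39.6 + 40.8 + 41.9 + 34.8 + 42.2 + 35.8)/10 = 38.9200
Σ_{t=1}^{8}(y_t−ȳ)(y_{t+2}−ȳ) = 46.1012
γ_2 = 46.1012 / 10 = 4.610

4.610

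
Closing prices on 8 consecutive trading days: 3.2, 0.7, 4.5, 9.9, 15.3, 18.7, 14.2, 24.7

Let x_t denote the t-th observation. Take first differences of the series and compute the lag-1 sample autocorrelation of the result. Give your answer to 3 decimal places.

-0.354

First differences Δx: -2.5, 3.8, 5.4, 5.4, 3.4, -4.5, 10.5
Mean of differences = 3.0714
Numerator Σ(Δx_t−Δx̄)(Δx_{t+1}−Δx̄) = -54.9080
Denominator Σ(Δx_t−Δx̄)² = 155.0343
r_1(Δx) = -54.9080 / 155.0343 = -0.354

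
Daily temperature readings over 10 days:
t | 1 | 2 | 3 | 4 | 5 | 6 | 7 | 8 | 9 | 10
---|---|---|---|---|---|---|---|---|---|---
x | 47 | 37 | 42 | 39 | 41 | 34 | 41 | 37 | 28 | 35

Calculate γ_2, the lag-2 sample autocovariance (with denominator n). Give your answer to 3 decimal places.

Mean x̄ = (47 + 37 + 42 + 39 + 41 + 34 + 41 + 37 + 28 + 35)/10 = 38.1000
Σ_{t=1}^{8}(x_t−x̄)(x_{t+2}−x̄) = 28.3800
γ_2 = 28.3800 / 10 = 2.838

2.838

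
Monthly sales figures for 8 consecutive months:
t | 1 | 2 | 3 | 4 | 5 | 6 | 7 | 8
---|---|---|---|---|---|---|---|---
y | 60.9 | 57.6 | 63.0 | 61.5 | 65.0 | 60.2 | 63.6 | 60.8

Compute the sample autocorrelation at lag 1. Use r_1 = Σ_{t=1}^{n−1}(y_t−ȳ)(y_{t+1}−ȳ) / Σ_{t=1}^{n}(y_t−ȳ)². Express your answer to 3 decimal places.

Mean ȳ = (60.9 + 57.6 + 63.0 + 61.5 + 65.0 + 60.2 + 63.6 + 60.8)/8 = 61.5750
Deviations from mean: -0.6750, -3.9750, 1.4250, -0.0750, 3.4250, -1.3750, 2.0250, -0.7750
Numerator Σ_{t=1}^{7}(y_t−ȳ)(y_{t+1}−ȳ) = -12.4081
Denominator Σ(y_t−ȳ)² = 36.6150
r_1 = -12.4081 / 36.6150 = -0.339

-0.339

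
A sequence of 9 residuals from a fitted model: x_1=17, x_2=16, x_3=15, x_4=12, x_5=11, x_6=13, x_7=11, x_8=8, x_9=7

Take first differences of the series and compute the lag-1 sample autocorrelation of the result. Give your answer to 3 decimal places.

First differences Δx: -1, -1, -3, -1, 2, -2, -3, -1
Mean of differences = -1.2500
Numerator Σ(Δx_t−Δx̄)(Δx_{t+1}−Δx̄) = -1.5625
Denominator Σ(Δx_t−Δx̄)² = 17.5000
r_1(Δx) = -1.5625 / 17.5000 = -0.089

-0.089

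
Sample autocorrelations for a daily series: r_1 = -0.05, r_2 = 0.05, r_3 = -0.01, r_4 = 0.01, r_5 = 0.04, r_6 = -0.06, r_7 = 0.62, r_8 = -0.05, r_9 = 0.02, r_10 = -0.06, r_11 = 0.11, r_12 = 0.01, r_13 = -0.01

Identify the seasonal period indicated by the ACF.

7

The largest autocorrelation is r_7 = 0.62; the remaining lags stay at or below 0.11.
The dominant spike at lag 7 indicates a seasonal period of 7.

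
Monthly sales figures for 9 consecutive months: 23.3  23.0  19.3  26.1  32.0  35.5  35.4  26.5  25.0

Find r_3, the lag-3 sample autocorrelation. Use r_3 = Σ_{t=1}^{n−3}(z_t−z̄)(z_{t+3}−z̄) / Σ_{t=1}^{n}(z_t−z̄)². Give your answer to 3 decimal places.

Mean z̄ = (23.3 + 23.0 + 19.3 + 26.1 + 32.0 + 35.5 + 35.4 + 26.5 + 25.0)/9 = 27.3444
Numerator Σ_{t=1}^{6}(z_t−z̄)(z_{t+3}−z̄) = -113.8759
Denominator Σ(z_t−z̄)² = 260.7822
r_3 = -113.8759 / 260.7822 = -0.437

-0.437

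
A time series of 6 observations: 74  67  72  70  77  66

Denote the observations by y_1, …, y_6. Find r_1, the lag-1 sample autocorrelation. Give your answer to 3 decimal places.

Mean ȳ = (74 + 67 + 72 + 70 + 77 + 66)/6 = 71.0000
Deviations from mean: 3.0000, -4.0000, 1.0000, -1.0000, 6.0000, -5.0000
Σ(y_t−ȳ)(y_{t+1}−ȳ) = (-12.0000) + (-4.0000) + (-1.0000) + (-6.0000) + (-30.0000) = -53.0000
Denominator Σ(y_t−ȳ)² = 88.0000
r_1 = -53.0000 / 88.0000 = -0.602

-0.602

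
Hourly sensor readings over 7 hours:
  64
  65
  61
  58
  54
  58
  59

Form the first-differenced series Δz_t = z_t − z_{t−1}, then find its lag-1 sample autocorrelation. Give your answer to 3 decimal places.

First differences Δz: 1, -4, -3, -4, 4, 1
Mean of differences = -0.8333
Numerator Σ(Δz_t−Δz̄)(Δz_{t+1}−Δz̄) = 1.4722
Denominator Σ(Δz_t−Δz̄)² = 54.8333
r_1(Δz) = 1.4722 / 54.8333 = 0.027

0.027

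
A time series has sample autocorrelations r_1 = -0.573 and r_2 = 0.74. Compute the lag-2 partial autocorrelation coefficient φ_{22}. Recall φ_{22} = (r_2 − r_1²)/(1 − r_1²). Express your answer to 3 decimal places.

0.613

φ_{22} = (r_2 − r_1²) / (1 − r_1²)
r_1² = (-0.573)² = 0.328329
Numerator = 0.74 − 0.3283 = 0.4117; denominator = 1 − 0.3283 = 0.6717
φ_{22} = 0.4117 / 0.6717 = 0.613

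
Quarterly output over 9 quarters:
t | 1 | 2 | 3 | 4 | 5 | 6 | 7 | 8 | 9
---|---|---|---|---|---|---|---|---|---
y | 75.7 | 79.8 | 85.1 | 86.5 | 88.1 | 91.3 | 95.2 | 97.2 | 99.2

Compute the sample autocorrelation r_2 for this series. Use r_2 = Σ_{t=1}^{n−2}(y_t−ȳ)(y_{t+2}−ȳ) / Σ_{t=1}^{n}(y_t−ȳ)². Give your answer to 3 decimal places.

Mean ȳ = (75.7 + 79.8 + 85.1 + 86.5 + 88.1 + 91.3 + 95.2 + 97.2 + 99.2)/9 = 88.6778
Σ(y_t−ȳ)(y_{t+2}−ȳ) = (46.4316) + (19.3338) + (2.0672) + (-5.7106) + (-3.7684) + (22.3472) + (68.6283) = 149.3290
Denominator Σ(y_t−ȳ)² = 497.8756
r_2 = 149.3290 / 497.8756 = 0.300

0.300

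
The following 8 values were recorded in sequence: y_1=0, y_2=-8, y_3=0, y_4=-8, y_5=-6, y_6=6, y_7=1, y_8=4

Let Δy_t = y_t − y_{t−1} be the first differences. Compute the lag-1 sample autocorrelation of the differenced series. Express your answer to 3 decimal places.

First differences Δy: -8, 8, -8, 2, 12, -5, 3
Mean of differences = 0.5714
Numerator Σ(Δy_t−Δȳ)(Δy_{t+1}−Δȳ) = -200.4694
Denominator Σ(Δy_t−Δȳ)² = 371.7143
r_1(Δy) = -200.4694 / 371.7143 = -0.539

-0.539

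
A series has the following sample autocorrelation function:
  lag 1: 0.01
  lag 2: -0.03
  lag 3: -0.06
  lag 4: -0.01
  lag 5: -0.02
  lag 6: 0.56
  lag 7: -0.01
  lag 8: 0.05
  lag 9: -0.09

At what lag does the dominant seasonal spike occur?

The largest autocorrelation is r_6 = 0.56; the remaining lags stay at or below 0.05.
The dominant spike at lag 6 indicates a seasonal period of 6.

6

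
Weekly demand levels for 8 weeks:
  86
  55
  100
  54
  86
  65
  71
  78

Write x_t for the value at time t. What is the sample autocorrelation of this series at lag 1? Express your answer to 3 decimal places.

Mean x̄ = (86 + 55 + 100 + 54 + 86 + 65 + 71 + 78)/8 = 74.3750
Deviations from mean: 11.6250, -19.3750, 25.6250, -20.3750, 11.6250, -9.3750, -3.3750, 3.6250
Σ(x_t−x̄)(x_{t+1}−x̄) = (-225.2344) + (-496.4844) + (-522.1094) + (-236.8594) + (-108.9844) + (31.6406) + (-12.2344) = -1570.2656
Denominator Σ(x_t−x̄)² = 1829.8750
r_1 = -1570.2656 / 1829.8750 = -0.858

-0.858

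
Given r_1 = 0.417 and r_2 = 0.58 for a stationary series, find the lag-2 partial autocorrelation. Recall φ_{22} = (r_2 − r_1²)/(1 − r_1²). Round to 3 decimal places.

φ_{22} = (r_2 − r_1²) / (1 − r_1²)
r_1² = (0.417)² = 0.173889
Numerator = 0.58 − 0.1739 = 0.4061; denominator = 1 − 0.1739 = 0.8261
φ_{22} = 0.4061 / 0.8261 = 0.492

0.492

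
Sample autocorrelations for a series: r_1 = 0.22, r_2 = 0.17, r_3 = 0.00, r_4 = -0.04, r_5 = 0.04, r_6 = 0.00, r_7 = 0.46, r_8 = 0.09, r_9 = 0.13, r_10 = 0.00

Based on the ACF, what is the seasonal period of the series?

The largest autocorrelation is r_7 = 0.46; the remaining lags stay at or below 0.22. The elevated value at lag 1 (0.22), dropping to 0.17 at lag 2, reflects decaying short-term dependence rather than seasonality.
The dominant spike at lag 7 indicates a seasonal period of 7.

7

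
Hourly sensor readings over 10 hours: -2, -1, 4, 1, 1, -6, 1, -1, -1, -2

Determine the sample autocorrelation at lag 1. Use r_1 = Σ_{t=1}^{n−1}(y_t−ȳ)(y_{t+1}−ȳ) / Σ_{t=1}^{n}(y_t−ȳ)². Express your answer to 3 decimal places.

Mean ȳ = (-2 − 1 + 4 + 1 + 1 − 6 + 1 − 1 − 1 − 2)/10 = -0.6000
Numerator Σ_{t=1}^{9}(y_t−ȳ)(y_{t+1}−ȳ) = -8.5600
Denominator Σ(y_t−ȳ)² = 62.4000
r_1 = -8.5600 / 62.4000 = -0.137

-0.137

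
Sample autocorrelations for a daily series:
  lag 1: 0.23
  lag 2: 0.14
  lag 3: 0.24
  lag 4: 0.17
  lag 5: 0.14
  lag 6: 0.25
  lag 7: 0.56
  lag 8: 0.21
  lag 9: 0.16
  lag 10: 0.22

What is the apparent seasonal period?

The largest autocorrelation is r_7 = 0.56; the remaining lags stay at or below 0.25. The elevated value at lag 1 (0.23), dropping to 0.14 at lag 2, reflects decaying short-term dependence rather than seasonality.
The dominant spike at lag 7 indicates a seasonal period of 7.

7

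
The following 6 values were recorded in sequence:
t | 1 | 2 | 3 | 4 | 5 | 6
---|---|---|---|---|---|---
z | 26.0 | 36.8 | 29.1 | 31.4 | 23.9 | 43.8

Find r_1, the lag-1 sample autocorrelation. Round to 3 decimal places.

-0.488

Mean z̄ = (26.0 + 36.8 + 29.1 + 31.4 + 23.9 + 43.8)/6 = 31.8333
Deviations from mean: -5.8333, 4.9667, -2.7333, -0.4333, -7.9333, 11.9667
Σ(z_t−z̄)(z_{t+1}−z̄) = (-28.9722) + (-13.5756) + (1.1844) + (3.4378) + (-94.9356) = -132.8611
Denominator Σ(z_t−z̄)² = 272.4933
r_1 = -132.8611 / 272.4933 = -0.488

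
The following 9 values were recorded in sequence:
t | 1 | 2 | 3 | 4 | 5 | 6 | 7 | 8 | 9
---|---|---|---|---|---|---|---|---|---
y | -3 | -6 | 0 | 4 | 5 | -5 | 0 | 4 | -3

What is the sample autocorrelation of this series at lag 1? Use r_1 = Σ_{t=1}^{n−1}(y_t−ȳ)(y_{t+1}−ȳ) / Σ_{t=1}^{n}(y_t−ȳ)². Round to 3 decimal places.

Mean ȳ = (-3 − 6 + 0 + 4 + 5 − 5 + 0 + 4 − 3)/9 = -0.4444
Numerator Σ_{t=1}^{8}(y_t−ȳ)(y_{t+1}−ȳ) = 1.6914
Denominator Σ(y_t−ȳ)² = 134.2222
r_1 = 1.6914 / 134.2222 = 0.013

0.013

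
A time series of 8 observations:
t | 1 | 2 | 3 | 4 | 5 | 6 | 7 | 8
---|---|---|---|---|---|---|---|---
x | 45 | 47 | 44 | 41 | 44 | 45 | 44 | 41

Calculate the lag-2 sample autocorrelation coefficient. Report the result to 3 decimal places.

Mean x̄ = (45 + 47 + 44 + 41 + 44 + 45 + 44 + 41)/8 = 43.8750
Σ(x_t−x̄)(x_{t+2}−x̄) = (0.1406) + (-8.9844) + (0.0156) + (-3.2344) + (0.0156) + (-3.2344) = -15.2813
Denominator Σ(x_t−x̄)² = 28.8750
r_2 = -15.2813 / 28.8750 = -0.529

-0.529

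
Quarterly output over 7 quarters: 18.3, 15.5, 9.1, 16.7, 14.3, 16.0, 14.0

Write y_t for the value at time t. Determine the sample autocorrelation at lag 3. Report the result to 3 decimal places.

Mean ȳ = (18.3 + 15.5 + 9.1 + 16.7 + 14.3 + 16.0 + 14.0)/7 = 14.8429
Deviations from mean: 3.4571, 0.6571, -5.7429, 1.8571, -0.5429, 1.1571, -0.8429
Σ(y_t−ȳ)(y_{t+3}−ȳ) = (6.4204) + (-0.3567) + (-6.6453) + (-1.5653) = -2.1469
Denominator Σ(y_t−ȳ)² = 51.1571
r_3 = -2.1469 / 51.1571 = -0.042

-0.042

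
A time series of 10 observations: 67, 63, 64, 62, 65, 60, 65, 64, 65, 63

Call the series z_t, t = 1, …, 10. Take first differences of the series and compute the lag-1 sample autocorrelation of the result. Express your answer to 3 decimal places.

-0.704

First differences Δz: -4, 1, -2, 3, -5, 5, -1, 1, -2
Mean of differences = -0.4444
Numerator Σ(Δz_t−Δz̄)(Δz_{t+1}−Δz̄) = -59.3086
Denominator Σ(Δz_t−Δz̄)² = 84.2222
r_1(Δz) = -59.3086 / 84.2222 = -0.704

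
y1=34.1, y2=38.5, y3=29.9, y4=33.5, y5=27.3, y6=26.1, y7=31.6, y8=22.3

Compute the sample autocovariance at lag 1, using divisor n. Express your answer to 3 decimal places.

Mean ȳ = (34.1 + 38.5 + 29.9 + 33.5 + 27.3 + 26.1 + 31.6 + 22.3)/8 = 30.4125
Deviations: 3.6875, 8.0875, -0.5125, 3.0875, -3.1125, -4.3125, 1.1875, -8.1125
Σ_{t=1}^{7}(y_t−ȳ)(y_{t+1}−ȳ) = 13.1536
γ_1 = 13.1536 / 8 = 1.644

1.644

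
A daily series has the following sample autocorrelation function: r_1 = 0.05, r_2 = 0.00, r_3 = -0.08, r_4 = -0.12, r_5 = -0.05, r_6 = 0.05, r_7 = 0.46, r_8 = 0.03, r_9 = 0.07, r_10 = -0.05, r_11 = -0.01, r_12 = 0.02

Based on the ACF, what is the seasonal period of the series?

The largest autocorrelation is r_7 = 0.46; the remaining lags stay at or below 0.07.
The dominant spike at lag 7 indicates a seasonal period of 7.

7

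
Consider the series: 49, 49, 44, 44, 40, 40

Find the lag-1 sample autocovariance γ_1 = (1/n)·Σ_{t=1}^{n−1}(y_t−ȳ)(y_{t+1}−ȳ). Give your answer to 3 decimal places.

6.759

Mean ȳ = (49 + 49 + 44 + 44 + 40 + 40)/6 = 44.3333
Deviations: 4.6667, 4.6667, -0.3333, -0.3333, -4.3333, -4.3333
Σ_{t=1}^{5}(y_t−ȳ)(y_{t+1}−ȳ) = 40.5556
γ_1 = 40.5556 / 6 = 6.759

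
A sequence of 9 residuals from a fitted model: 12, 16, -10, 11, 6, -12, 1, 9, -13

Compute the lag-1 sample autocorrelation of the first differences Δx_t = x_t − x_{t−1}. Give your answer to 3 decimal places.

First differences Δx: 4, -26, 21, -5, -18, 13, 8, -22
Mean of differences = -3.1250
Numerator Σ(Δx_t−Δx̄)(Δx_{t+1}−Δx̄) = -1002.6406
Denominator Σ(Δx_t−Δx̄)² = 2120.8750
r_1(Δx) = -1002.6406 / 2120.8750 = -0.473

-0.473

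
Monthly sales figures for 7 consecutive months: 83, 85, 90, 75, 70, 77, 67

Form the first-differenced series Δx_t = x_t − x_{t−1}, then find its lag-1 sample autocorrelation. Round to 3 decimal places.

-0.320

First differences Δx: 2, 5, -15, -5, 7, -10
Mean of differences = -2.6667
Numerator Σ(Δx_t−Δx̄)(Δx_{t+1}−Δx̄) = -123.4444
Denominator Σ(Δx_t−Δx̄)² = 385.3333
r_1(Δx) = -123.4444 / 385.3333 = -0.320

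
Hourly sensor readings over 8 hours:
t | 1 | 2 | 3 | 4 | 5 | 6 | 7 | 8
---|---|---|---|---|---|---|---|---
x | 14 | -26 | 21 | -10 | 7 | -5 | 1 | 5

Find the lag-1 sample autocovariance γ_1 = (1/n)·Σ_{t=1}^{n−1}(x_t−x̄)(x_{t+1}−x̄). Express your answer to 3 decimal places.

-151.908

Mean x̄ = (14 − 26 + 21 − 10 + 7 − 5 + 1 + 5)/8 = 0.8750
Deviations: 13.1250, -26.8750, 20.1250, -10.8750, 6.1250, -5.8750, 0.1250, 4.1250
Σ_{t=1}^{7}(x_t−x̄)(x_{t+1}−x̄) = -1215.2656
γ_1 = -1215.2656 / 8 = -151.908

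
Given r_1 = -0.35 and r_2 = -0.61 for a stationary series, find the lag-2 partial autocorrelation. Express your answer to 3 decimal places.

φ_{22} = (r_2 − r_1²) / (1 − r_1²)
r_1² = (-0.35)² = 0.1225
Numerator = -0.61 − 0.1225 = -0.7325; denominator = 1 − 0.1225 = 0.8775
φ_{22} = -0.7325 / 0.8775 = -0.835

-0.835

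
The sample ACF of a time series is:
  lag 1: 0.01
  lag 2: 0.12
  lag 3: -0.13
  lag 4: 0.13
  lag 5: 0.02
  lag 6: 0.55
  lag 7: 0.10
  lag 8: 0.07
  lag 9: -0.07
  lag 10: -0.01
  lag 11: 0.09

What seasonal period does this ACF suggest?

The largest autocorrelation is r_6 = 0.55; the remaining lags stay at or below 0.13.
The dominant spike at lag 6 indicates a seasonal period of 6.

6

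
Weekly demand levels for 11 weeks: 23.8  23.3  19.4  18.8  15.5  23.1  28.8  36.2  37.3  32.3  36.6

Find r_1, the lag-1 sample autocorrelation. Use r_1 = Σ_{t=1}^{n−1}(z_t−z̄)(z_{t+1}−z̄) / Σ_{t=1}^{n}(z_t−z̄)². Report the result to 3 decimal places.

Mean z̄ = (23.8 + 23.3 + 19.4 + 18.8 + 15.5 + 23.1 + 28.8 + 36.2 + 37.3 + 32.3 + 36.6)/11 = 26.8273
Numerator Σ_{t=1}^{10}(z_t−z̄)(z_{t+1}−z̄) = 449.7365
Denominator Σ(z_t−z̄)² = 610.2818
r_1 = 449.7365 / 610.2818 = 0.737

0.737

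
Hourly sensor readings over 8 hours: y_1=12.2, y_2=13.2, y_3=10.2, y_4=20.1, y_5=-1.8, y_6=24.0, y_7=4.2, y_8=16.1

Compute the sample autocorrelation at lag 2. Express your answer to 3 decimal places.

Mean ȳ = (12.2 + 13.2 + 10.2 + 20.1 − 1.8 + 24.0 + 4.2 + 16.1)/8 = 12.2750
Deviations from mean: -0.0750, 0.9250, -2.0750, 7.8250, -14.0750, 11.7250, -8.0750, 3.8250
Σ(y_t−ȳ)(y_{t+2}−ȳ) = (0.1556) + (7.2381) + (29.2056) + (91.7481) + (113.6556) + (44.8481) = 286.8513
Denominator Σ(y_t−ȳ)² = 481.8150
r_2 = 286.8513 / 481.8150 = 0.595

0.595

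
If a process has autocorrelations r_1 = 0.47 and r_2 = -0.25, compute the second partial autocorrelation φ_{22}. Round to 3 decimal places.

-0.604

φ_{22} = (r_2 − r_1²) / (1 − r_1²)
r_1² = (0.47)² = 0.2209
Numerator = -0.25 − 0.2209 = -0.4709; denominator = 1 − 0.2209 = 0.7791
φ_{22} = -0.4709 / 0.7791 = -0.604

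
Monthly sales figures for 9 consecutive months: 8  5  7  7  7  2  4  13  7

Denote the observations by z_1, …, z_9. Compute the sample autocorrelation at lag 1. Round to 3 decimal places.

Mean z̄ = (8 + 5 + 7 + 7 + 7 + 2 + 4 + 13 + 7)/9 = 6.6667
Numerator Σ_{t=1}^{8}(z_t−z̄)(z_{t+1}−z̄) = -6.4444
Denominator Σ(z_t−z̄)² = 74.0000
r_1 = -6.4444 / 74.0000 = -0.087

-0.087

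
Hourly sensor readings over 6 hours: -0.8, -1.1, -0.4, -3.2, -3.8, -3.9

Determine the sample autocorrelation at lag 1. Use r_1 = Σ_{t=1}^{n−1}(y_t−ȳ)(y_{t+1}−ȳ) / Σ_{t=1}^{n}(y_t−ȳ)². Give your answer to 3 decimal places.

Mean ȳ = (-0.8 − 1.1 − 0.4 − 3.2 − 3.8 − 3.9)/6 = -2.2000
Deviations from mean: 1.4000, 1.1000, 1.8000, -1.0000, -1.6000, -1.7000
Σ(y_t−ȳ)(y_{t+1}−ȳ) = (1.5400) + (1.9800) + (-1.8000) + (1.6000) + (2.7200) = 6.0400
Denominator Σ(y_t−ȳ)² = 12.8600
r_1 = 6.0400 / 12.8600 = 0.470

0.470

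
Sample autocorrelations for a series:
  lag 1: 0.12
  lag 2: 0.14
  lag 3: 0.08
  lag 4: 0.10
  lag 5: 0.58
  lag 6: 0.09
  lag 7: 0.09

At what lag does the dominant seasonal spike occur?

5

The largest autocorrelation is r_5 = 0.58; the remaining lags stay at or below 0.14.
The dominant spike at lag 5 indicates a seasonal period of 5.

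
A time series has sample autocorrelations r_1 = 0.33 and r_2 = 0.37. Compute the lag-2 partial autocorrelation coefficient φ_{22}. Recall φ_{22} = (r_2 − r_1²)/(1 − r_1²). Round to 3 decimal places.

0.293

φ_{22} = (r_2 − r_1²) / (1 − r_1²)
r_1² = (0.33)² = 0.1089
Numerator = 0.37 − 0.1089 = 0.2611; denominator = 1 − 0.1089 = 0.8911
φ_{22} = 0.2611 / 0.8911 = 0.293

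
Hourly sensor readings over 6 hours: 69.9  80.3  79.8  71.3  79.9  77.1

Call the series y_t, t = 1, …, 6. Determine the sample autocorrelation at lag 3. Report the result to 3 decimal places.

0.456

Mean ȳ = (69.9 + 80.3 + 79.8 + 71.3 + 79.9 + 77.1)/6 = 76.3833
Numerator Σ_{t=1}^{3}(y_t−ȳ)(y_{t+3}−ȳ) = 49.1792
Denominator Σ(y_t−ȳ)² = 107.7683
r_3 = 49.1792 / 107.7683 = 0.456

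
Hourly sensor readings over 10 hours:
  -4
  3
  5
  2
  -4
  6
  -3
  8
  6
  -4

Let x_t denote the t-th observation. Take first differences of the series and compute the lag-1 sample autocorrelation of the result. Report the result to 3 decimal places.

First differences Δx: 7, 2, -3, -6, 10, -9, 11, -2, -10
Mean of differences = 0.0000
Numerator Σ(Δx_t−Δx̄)(Δx_{t+1}−Δx̄) = -225.0000
Denominator Σ(Δx_t−Δx̄)² = 504.0000
r_1(Δx) = -225.0000 / 504.0000 = -0.446

-0.446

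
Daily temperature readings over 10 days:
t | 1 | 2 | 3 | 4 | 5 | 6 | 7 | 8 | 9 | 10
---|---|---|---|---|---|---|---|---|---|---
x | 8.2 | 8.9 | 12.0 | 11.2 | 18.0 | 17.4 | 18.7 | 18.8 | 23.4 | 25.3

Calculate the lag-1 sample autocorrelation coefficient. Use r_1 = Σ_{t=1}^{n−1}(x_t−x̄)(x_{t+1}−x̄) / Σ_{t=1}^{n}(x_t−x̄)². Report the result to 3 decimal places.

0.631

Mean x̄ = (8.2 + 8.9 + 12.0 + 11.2 + 18.0 + 17.4 + 18.7 + 18.8 + 23.4 + 25.3)/10 = 16.1900
Numerator Σ_{t=1}^{9}(x_t−x̄)(x_{t+1}−x̄) = 196.9479
Denominator Σ(x_t−x̄)² = 312.2690
r_1 = 196.9479 / 312.2690 = 0.631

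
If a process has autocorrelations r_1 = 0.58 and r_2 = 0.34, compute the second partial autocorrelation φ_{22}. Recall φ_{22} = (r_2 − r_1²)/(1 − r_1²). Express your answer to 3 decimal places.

0.005

φ_{22} = (r_2 − r_1²) / (1 − r_1²)
r_1² = (0.58)² = 0.3364
Numerator = 0.34 − 0.3364 = 0.0036; denominator = 1 − 0.3364 = 0.6636
φ_{22} = 0.0036 / 0.6636 = 0.005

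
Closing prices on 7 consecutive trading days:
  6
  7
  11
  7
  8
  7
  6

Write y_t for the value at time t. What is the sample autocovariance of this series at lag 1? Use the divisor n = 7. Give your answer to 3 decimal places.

Mean ȳ = (6 + 7 + 11 + 7 + 8 + 7 + 6)/7 = 7.4286
Deviations: -1.4286, -0.4286, 3.5714, -0.4286, 0.5714, -0.4286, -1.4286
Σ_{t=1}^{6}(y_t−ȳ)(y_{t+1}−ȳ) = -2.3265
γ_1 = -2.3265 / 7 = -0.332

-0.332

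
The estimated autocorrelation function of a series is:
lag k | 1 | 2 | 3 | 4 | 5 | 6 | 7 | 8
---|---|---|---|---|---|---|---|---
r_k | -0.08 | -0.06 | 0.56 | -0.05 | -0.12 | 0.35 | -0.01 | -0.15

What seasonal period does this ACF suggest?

The largest autocorrelation is r_3 = 0.56, with a weaker echo at lag 6 (0.35); the remaining lags stay at or below -0.01.
The dominant spike at lag 3 indicates a seasonal period of 3.

3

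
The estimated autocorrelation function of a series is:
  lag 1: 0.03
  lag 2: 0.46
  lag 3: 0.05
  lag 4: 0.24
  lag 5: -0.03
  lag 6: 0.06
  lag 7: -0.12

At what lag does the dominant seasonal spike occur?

The largest autocorrelation is r_2 = 0.46, with a weaker echo at lag 4 (0.24); the remaining lags stay at or below 0.06.
The dominant spike at lag 2 indicates a seasonal period of 2.

2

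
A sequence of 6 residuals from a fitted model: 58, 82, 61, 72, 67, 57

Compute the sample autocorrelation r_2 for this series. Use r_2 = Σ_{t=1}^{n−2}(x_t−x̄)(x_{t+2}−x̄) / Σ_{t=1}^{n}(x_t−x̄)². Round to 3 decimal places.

Mean x̄ = (58 + 82 + 61 + 72 + 67 + 57)/6 = 66.1667
Σ(x_t−x̄)(x_{t+2}−x̄) = (42.1944) + (92.3611) + (-4.3056) + (-53.4722) = 76.7778
Denominator Σ(x_t−x̄)² = 462.8333
r_2 = 76.7778 / 462.8333 = 0.166

0.166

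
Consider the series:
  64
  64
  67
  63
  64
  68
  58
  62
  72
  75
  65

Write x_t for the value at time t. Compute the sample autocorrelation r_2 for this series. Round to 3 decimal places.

-0.401

Mean x̄ = (64 + 64 + 67 + 63 + 64 + 68 + 58 + 62 + 72 + 75 + 65)/11 = 65.6364
Numerator Σ_{t=1}^{9}(x_t−x̄)(x_{t+2}−x̄) = -89.1736
Denominator Σ(x_t−x̄)² = 222.5455
r_2 = -89.1736 / 222.5455 = -0.401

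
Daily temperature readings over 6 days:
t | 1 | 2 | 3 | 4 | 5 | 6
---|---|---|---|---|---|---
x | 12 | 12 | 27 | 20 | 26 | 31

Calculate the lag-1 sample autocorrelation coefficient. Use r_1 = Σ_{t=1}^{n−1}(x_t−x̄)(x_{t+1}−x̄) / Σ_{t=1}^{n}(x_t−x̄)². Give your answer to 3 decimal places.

0.203

Mean x̄ = (12 + 12 + 27 + 20 + 26 + 31)/6 = 21.3333
Numerator Σ_{t=1}^{5}(x_t−x̄)(x_{t+1}−x̄) = 65.5556
Denominator Σ(x_t−x̄)² = 323.3333
r_1 = 65.5556 / 323.3333 = 0.203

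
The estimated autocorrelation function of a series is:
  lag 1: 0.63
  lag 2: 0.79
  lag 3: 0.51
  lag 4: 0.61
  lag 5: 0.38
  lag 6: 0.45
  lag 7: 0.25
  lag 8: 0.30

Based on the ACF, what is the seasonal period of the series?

The largest autocorrelation is r_2 = 0.79; the remaining lags stay at or below 0.63.
The dominant spike at lag 2 indicates a seasonal period of 2.

2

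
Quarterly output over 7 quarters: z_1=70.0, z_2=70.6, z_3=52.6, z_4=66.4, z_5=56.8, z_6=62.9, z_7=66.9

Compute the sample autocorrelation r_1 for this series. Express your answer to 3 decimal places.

Mean z̄ = (70.0 + 70.6 + 52.6 + 66.4 + 56.8 + 62.9 + 66.9)/7 = 63.7429
Deviations from mean: 6.2571, 6.8571, -11.1429, 2.6571, -6.9429, -0.8429, 3.1571
Numerator Σ_{t=1}^{6}(z_t−z̄)(z_{t+1}−z̄) = -78.3676
Denominator Σ(z_t−z̄)² = 276.2771
r_1 = -78.3676 / 276.2771 = -0.284

-0.284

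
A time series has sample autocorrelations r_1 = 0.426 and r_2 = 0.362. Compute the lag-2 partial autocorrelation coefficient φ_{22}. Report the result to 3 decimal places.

φ_{22} = (r_2 − r_1²) / (1 − r_1²)
r_1² = (0.426)² = 0.181476
Numerator = 0.362 − 0.1815 = 0.1805; denominator = 1 − 0.1815 = 0.8185
φ_{22} = 0.1805 / 0.8185 = 0.221

0.221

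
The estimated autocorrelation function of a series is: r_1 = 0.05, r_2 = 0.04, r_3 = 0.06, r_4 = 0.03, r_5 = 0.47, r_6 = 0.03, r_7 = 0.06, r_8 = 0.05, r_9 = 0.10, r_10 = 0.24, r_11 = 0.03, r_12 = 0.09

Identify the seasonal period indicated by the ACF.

5

The largest autocorrelation is r_5 = 0.47, with a weaker echo at lag 10 (0.24); the remaining lags stay at or below 0.10.
The dominant spike at lag 5 indicates a seasonal period of 5.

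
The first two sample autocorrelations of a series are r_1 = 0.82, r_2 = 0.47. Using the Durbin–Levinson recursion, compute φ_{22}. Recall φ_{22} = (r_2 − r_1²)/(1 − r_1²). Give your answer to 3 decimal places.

φ_{22} = (r_2 − r_1²) / (1 − r_1²)
r_1² = (0.82)² = 0.6724
Numerator = 0.47 − 0.6724 = -0.2024; denominator = 1 − 0.6724 = 0.3276
φ_{22} = -0.2024 / 0.3276 = -0.618

-0.618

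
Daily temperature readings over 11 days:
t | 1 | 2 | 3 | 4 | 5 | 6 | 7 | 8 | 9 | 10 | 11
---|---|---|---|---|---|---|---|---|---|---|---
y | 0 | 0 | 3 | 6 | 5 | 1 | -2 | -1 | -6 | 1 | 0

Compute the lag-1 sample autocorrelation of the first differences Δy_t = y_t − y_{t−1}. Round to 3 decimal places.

-0.233

First differences Δy: 0, 3, 3, -1, -4, -3, 1, -5, 7, -1
Mean of differences = 0.0000
Numerator Σ(Δy_t−Δȳ)(Δy_{t+1}−Δȳ) = -28.0000
Denominator Σ(Δy_t−Δȳ)² = 120.0000
r_1(Δy) = -28.0000 / 120.0000 = -0.233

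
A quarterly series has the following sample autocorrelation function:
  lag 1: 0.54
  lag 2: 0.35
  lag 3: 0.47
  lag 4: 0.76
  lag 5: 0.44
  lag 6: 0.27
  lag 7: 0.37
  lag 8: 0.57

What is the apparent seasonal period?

The largest autocorrelation is r_4 = 0.76, with a weaker echo at lag 8 (0.57); the remaining lags stay at or below 0.54. The elevated value at lag 1 (0.54), dropping to 0.35 at lag 2, reflects decaying short-term dependence rather than seasonality.
The dominant spike at lag 4 indicates a seasonal period of 4.

4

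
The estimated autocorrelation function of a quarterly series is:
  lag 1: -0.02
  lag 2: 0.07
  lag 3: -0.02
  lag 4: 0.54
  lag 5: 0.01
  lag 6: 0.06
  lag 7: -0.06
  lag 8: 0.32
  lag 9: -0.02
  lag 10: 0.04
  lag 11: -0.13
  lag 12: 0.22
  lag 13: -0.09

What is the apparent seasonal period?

The largest autocorrelation is r_4 = 0.54, with weaker echoes at lags 8 (0.32) and 12 (0.22); the remaining lags stay at or below 0.07.
The dominant spike at lag 4 indicates a seasonal period of 4.

4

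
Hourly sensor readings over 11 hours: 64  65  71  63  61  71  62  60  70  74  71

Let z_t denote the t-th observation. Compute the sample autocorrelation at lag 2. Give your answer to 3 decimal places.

Mean z̄ = (64 + 65 + 71 + 63 + 61 + 71 + 62 + 60 + 70 + 74 + 71)/11 = 66.5455
Numerator Σ_{t=1}^{9}(z_t−z̄)(z_{t+2}−z̄) = -99.4132
Denominator Σ(z_t−z̄)² = 242.7273
r_2 = -99.4132 / 242.7273 = -0.410

-0.410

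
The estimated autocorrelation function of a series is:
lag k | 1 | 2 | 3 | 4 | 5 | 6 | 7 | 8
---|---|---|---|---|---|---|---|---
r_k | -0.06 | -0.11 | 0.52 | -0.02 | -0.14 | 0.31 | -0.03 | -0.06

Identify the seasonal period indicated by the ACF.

The largest autocorrelation is r_3 = 0.52, with a weaker echo at lag 6 (0.31); the remaining lags stay at or below -0.02.
The dominant spike at lag 3 indicates a seasonal period of 3.

3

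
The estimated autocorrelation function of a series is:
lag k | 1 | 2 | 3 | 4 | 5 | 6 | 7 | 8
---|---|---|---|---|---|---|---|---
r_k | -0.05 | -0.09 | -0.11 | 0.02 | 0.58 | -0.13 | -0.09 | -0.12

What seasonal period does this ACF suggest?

5

The largest autocorrelation is r_5 = 0.58; the remaining lags stay at or below 0.02.
The dominant spike at lag 5 indicates a seasonal period of 5.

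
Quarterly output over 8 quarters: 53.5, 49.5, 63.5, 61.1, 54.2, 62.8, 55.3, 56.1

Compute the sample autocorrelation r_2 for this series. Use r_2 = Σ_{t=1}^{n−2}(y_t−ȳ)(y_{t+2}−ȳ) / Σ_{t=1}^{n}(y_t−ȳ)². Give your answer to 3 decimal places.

Mean ȳ = (53.5 + 49.5 + 63.5 + 61.1 + 54.2 + 62.8 + 55.3 + 56.1)/8 = 57.0000
Deviations from mean: -3.5000, -7.5000, 6.5000, 4.1000, -2.8000, 5.8000, -1.7000, -0.9000
Numerator Σ_{t=1}^{6}(y_t−ȳ)(y_{t+2}−ȳ) = -48.3800
Denominator Σ(y_t−ȳ)² = 172.7400
r_2 = -48.3800 / 172.7400 = -0.280

-0.280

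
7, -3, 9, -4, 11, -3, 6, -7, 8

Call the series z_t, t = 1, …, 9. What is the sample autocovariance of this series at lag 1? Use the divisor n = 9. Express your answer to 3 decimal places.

-34.235

Mean z̄ = (7 − 3 + 9 − 4 + 11 − 3 + 6 − 7 + 8)/9 = 2.6667
Σ_{t=1}^{8}(z_t−z̄)(z_{t+1}−z̄) = -308.1111
γ_1 = -308.1111 / 9 = -34.235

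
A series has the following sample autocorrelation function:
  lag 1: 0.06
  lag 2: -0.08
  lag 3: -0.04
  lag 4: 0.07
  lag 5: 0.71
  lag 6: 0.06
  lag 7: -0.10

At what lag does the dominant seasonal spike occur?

The largest autocorrelation is r_5 = 0.71; the remaining lags stay at or below 0.07.
The dominant spike at lag 5 indicates a seasonal period of 5.

5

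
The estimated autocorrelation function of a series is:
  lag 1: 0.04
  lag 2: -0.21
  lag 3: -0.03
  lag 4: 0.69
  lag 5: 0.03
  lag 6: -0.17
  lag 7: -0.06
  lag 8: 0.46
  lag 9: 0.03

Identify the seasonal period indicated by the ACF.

The largest autocorrelation is r_4 = 0.69, with a weaker echo at lag 8 (0.46); the remaining lags stay at or below 0.04.
The dominant spike at lag 4 indicates a seasonal period of 4.

4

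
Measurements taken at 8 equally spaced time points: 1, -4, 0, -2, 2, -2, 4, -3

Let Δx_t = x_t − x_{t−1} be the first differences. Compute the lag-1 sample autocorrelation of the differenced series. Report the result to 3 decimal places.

First differences Δx: -5, 4, -2, 4, -4, 6, -7
Mean of differences = -0.5714
Numerator Σ(Δx_t−Δx̄)(Δx_{t+1}−Δx̄) = -113.7551
Denominator Σ(Δx_t−Δx̄)² = 159.7143
r_1(Δx) = -113.7551 / 159.7143 = -0.712

-0.712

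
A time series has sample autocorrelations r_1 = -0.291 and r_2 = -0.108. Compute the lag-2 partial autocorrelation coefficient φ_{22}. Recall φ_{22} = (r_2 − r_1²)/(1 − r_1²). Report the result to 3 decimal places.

-0.211

φ_{22} = (r_2 − r_1²) / (1 − r_1²)
r_1² = (-0.291)² = 0.084681
Numerator = -0.108 − 0.0847 = -0.1927; denominator = 1 − 0.0847 = 0.9153
φ_{22} = -0.1927 / 0.9153 = -0.211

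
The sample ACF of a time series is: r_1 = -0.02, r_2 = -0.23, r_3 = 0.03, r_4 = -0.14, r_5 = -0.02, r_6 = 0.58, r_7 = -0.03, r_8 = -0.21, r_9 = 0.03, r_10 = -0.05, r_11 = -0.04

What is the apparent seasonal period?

6

The largest autocorrelation is r_6 = 0.58; the remaining lags stay at or below 0.03.
The dominant spike at lag 6 indicates a seasonal period of 6.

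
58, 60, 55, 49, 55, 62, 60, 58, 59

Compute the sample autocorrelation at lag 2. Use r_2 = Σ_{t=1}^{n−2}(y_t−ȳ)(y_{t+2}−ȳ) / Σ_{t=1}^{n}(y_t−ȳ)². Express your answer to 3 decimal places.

-0.466

Mean ȳ = (58 + 60 + 55 + 49 + 55 + 62 + 60 + 58 + 59)/9 = 57.3333
Numerator Σ_{t=1}^{7}(y_t−ȳ)(y_{t+2}−ȳ) = -55.8889
Denominator Σ(y_t−ȳ)² = 120.0000
r_2 = -55.8889 / 120.0000 = -0.466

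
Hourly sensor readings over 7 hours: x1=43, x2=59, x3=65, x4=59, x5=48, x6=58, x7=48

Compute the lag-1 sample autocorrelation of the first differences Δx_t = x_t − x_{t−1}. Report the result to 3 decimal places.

-0.130

First differences Δx: 16, 6, -6, -11, 10, -10
Mean of differences = 0.8333
Numerator Σ(Δx_t−Δx̄)(Δx_{t+1}−Δx̄) = -83.8611
Denominator Σ(Δx_t−Δx̄)² = 644.8333
r_1(Δx) = -83.8611 / 644.8333 = -0.130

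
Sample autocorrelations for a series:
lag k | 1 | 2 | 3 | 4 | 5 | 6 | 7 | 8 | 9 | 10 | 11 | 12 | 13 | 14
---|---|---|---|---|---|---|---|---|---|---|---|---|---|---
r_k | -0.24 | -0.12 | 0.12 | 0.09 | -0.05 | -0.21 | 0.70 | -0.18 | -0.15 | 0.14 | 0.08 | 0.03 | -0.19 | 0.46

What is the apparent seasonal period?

The largest autocorrelation is r_7 = 0.70, with a weaker echo at lag 14 (0.46); the remaining lags stay at or below 0.14.
The dominant spike at lag 7 indicates a seasonal period of 7.

7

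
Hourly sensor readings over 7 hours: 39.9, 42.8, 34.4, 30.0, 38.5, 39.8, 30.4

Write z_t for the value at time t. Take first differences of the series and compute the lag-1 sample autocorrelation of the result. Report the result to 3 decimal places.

-0.135

First differences Δz: 2.9, -8.4, -4.4, 8.5, 1.3, -9.4
Mean of differences = -1.5833
Numerator Σ(Δz_t−Δz̄)(Δz_{t+1}−Δz̄) = -33.2269
Denominator Σ(Δz_t−Δz̄)² = 245.5883
r_1(Δz) = -33.2269 / 245.5883 = -0.135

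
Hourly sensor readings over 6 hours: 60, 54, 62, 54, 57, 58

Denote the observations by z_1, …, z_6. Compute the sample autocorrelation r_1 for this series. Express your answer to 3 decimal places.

Mean z̄ = (60 + 54 + 62 + 54 + 57 + 58)/6 = 57.5000
Numerator Σ_{t=1}^{5}(z_t−z̄)(z_{t+1}−z̄) = -38.7500
Denominator Σ(z_t−z̄)² = 51.5000
r_1 = -38.7500 / 51.5000 = -0.752

-0.752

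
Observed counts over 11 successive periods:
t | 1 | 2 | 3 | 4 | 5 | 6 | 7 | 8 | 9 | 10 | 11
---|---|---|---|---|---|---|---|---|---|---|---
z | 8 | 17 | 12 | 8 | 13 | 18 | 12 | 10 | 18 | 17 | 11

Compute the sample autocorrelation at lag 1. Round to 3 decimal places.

Mean z̄ = (8 + 17 + 12 + 8 + 13 + 18 + 12 + 10 + 18 + 17 + 11)/11 = 13.0909
Numerator Σ_{t=1}^{10}(z_t−z̄)(z_{t+1}−z̄) = -24.7355
Denominator Σ(z_t−z̄)² = 146.9091
r_1 = -24.7355 / 146.9091 = -0.168

-0.168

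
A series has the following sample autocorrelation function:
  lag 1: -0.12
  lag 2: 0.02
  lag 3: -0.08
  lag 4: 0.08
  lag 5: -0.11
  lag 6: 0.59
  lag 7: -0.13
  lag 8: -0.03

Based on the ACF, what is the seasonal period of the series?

The largest autocorrelation is r_6 = 0.59; the remaining lags stay at or below 0.08.
The dominant spike at lag 6 indicates a seasonal period of 6.

6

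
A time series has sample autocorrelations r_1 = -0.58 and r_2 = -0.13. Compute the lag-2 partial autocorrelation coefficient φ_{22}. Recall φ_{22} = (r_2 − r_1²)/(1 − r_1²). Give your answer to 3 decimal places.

φ_{22} = (r_2 − r_1²) / (1 − r_1²)
r_1² = (-0.58)² = 0.3364
Numerator = -0.13 − 0.3364 = -0.4664; denominator = 1 − 0.3364 = 0.6636
φ_{22} = -0.4664 / 0.6636 = -0.703

-0.703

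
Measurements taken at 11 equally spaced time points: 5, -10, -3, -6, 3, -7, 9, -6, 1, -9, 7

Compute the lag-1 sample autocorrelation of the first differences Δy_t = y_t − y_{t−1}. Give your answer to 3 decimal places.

-0.725

First differences Δy: -15, 7, -3, 9, -10, 16, -15, 7, -10, 16
Mean of differences = 0.2000
Numerator Σ(Δy_t−Δȳ)(Δy_{t+1}−Δȳ) = -978.2400
Denominator Σ(Δy_t−Δȳ)² = 1349.6000
r_1(Δy) = -978.2400 / 1349.6000 = -0.725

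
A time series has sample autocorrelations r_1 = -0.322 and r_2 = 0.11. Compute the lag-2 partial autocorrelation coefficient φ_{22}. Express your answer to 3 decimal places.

0.007

φ_{22} = (r_2 − r_1²) / (1 − r_1²)
r_1² = (-0.322)² = 0.103684
Numerator = 0.11 − 0.1037 = 0.0063; denominator = 1 − 0.1037 = 0.8963
φ_{22} = 0.0063 / 0.8963 = 0.007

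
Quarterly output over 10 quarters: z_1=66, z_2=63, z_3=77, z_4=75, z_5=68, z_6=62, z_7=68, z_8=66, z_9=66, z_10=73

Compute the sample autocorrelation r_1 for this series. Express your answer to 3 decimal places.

0.095

Mean z̄ = (66 + 63 + 77 + 75 + 68 + 62 + 68 + 66 + 66 + 73)/10 = 68.4000
Numerator Σ_{t=1}^{9}(z_t−z̄)(z_{t+1}−z̄) = 21.4400
Denominator Σ(z_t−z̄)² = 226.4000
r_1 = 21.4400 / 226.4000 = 0.095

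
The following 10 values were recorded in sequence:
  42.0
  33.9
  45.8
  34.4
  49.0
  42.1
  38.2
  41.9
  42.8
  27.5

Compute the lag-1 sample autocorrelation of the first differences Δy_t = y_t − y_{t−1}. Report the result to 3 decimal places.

-0.579

First differences Δy: -8.1, 11.9, -11.4, 14.6, -6.9, -3.9, 3.7, 0.9, -15.3
Mean of differences = -1.6111
Numerator Σ(Δy_t−Δȳ)(Δy_{t+1}−Δȳ) = -485.4468
Denominator Σ(Δy_t−Δȳ)² = 838.3889
r_1(Δy) = -485.4468 / 838.3889 = -0.579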